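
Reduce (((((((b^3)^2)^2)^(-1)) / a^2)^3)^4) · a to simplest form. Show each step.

(((((((b^3)^2)^2)^(-1)) / a^2)^3)^4) · a
= ((((((b^3)^2)^2)^(-1)) / a^2)^12) · a    [power of a power]
= ((((((b^3)^2)^2)^(-1))^12) / ((a^2)^12)) · a    [power of a quotient]
= (((((b^3)^2)^2)^(-12)) / ((a^2)^12)) · a    [power of a power]
= ((((b^3)^2)^(-24)) / ((a^2)^12)) · a    [power of a power]
= (((b^3)^(-48)) / ((a^2)^12)) · a    [power of a power]
= (b^(-144) / ((a^2)^12)) · a    [power of a power]
= (b^(-144) / a^24) · a    [power of a power]
= a^(-23)·b^(-144)    [quotient of powers]

a^(-23)·b^(-144)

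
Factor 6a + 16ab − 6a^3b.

2a(3 + 8b − 3a^2b)

6a + 16ab − 6a^3b
= 2(3a + 8ab − 3a^3b)    [factor out 2]
= 2a(3 + 8b − 3a^2b)    [factor out a]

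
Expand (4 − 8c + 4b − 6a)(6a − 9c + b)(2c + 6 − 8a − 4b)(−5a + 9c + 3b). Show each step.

(4 − 8c + 4b − 6a)(6a − 9c + b)(2c + 6 − 8a − 4b)(−5a + 9c + 3b)
= (24a − 36c + 4b − 48ac + 72c^2 − 8bc + 24ab − 36bc + 4b^2 − 36a^2 + 54ac − 6ab)(2c + 6 − 8a − 4b)(−5a + 9c + 3b)    [distributive law]
= (24a − 36c + 4b + 6ac + 72c^2 − 44bc + 18ab + 4b^2 − 36a^2)(2c + 6 − 8a − 4b)(−5a + 9c + 3b)    [combine like terms]
= (48ac + 144a − 192a^2 − 96ab − 72c^2 − 216c + 288ac + 144bc + 8bc + 24b − 32ab − 16b^2 + 12ac^2 + 36ac − 48a^2c − 24abc + 144c^3 + 432c^2 − 576ac^2 − 288bc^2 − 88bc^2 − 264bc + 352abc + 176b^2c + 36abc + 108ab − 144a^2b − 72ab^2 + 8b^2c + 24b^2 − 32ab^2 − 16b^3 − 72a^2c − 216a^2 + 288a^3 + 144a^2b)(−5a + 9c + 3b)    [distributive law]
= (372ac + 144a − 408a^2 − 20ab + 360c^2 − 216c − 112bc + 24b + 8b^2 − 564ac^2 − 120a^2c + 364abc + 144c^3 − 376bc^2 + 184b^2c − 104ab^2 − 16b^3 + 288a^3)(−5a + 9c + 3b)    [combine like terms]
= −1860a^2c + 3348ac^2 + 1116abc − 720a^2 + 1296ac + 432ab + 2040a^3 − 3672a^2c − 1224a^2b + 100a^2b − 180abc − 60ab^2 − 1800ac^2 + 3240c^3 + 1080bc^2 + 1080ac − 1944c^2 − 648bc + 560abc − 1008bc^2 − 336b^2c − 120ab + 216bc + 72b^2 − 40ab^2 + 72b^2c + 24b^3 + 2820a^2c^2 − 5076ac^3 − 1692abc^2 + 600a^3c − 1080a^2c^2 − 360a^2bc − 1820a^2bc + 3276abc^2 + 1092ab^2c − 720ac^3 + 1296c^4 + 432bc^3 + 1880abc^2 − 3384bc^3 − 1128b^2c^2 − 920ab^2c + 1656b^2c^2 + 552b^3c + 520a^2b^2 − 936ab^2c − 312ab^3 + 80ab^3 − 144b^3c − 48b^4 − 1440a^4 + 2592a^3c + 864a^3b    [distributive law]
= −5532a^2c + 1548ac^2 + 1496abc − 720a^2 + 2376ac + 312ab + 2040a^3 − 1124a^2b − 100ab^2 + 3240c^3 + 72bc^2 − 1944c^2 − 432bc − 264b^2c + 72b^2 + 24b^3 + 1740a^2c^2 − 5796ac^3 + 3464abc^2 + 3192a^3c − 2180a^2bc − 764ab^2c + 1296c^4 − 2952bc^3 + 528b^2c^2 + 408b^3c + 520a^2b^2 − 232ab^3 − 48b^4 − 1440a^4 + 864a^3b    [combine like terms]

−5532a^2c + 1548ac^2 + 1496abc − 720a^2 + 2376ac + 312ab + 2040a^3 − 1124a^2b − 100ab^2 + 3240c^3 + 72bc^2 − 1944c^2 − 432bc − 264b^2c + 72b^2 + 24b^3 + 1740a^2c^2 − 5796ac^3 + 3464abc^2 + 3192a^3c − 2180a^2bc − 764ab^2c + 1296c^4 − 2952bc^3 + 528b^2c^2 + 408b^3c + 520a^2b^2 − 232ab^3 − 48b^4 − 1440a^4 + 864a^3b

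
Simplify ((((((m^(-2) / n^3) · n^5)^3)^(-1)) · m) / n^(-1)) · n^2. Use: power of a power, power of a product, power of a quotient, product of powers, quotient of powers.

m^7n^(-3)

((((((m^(-2) / n^3) · n^5)^3)^(-1)) · m) / n^(-1)) · n^2
= (((((m^(-2) / n^3) · n^5)^(-3)) · m) / n^(-1)) · n^2    [power of a power]
= (((((m^(-2) / n^3)^(-3)) · ((n^5)^(-3))) · m) / n^(-1)) · n^2    [power of a product]
= ((((((m^(-2))^(-3)) / ((n^3)^(-3))) · ((n^5)^(-3))) · m) / n^(-1)) · n^2    [power of a quotient]
= ((((m^6 / ((n^3)^(-3))) · ((n^5)^(-3))) · m) / n^(-1)) · n^2    [power of a power]
= ((((m^6 / n^(-9)) · ((n^5)^(-3))) · m) / n^(-1)) · n^2    [power of a power]
= ((((m^6 / n^(-9)) · n^(-15)) · m) / n^(-1)) · n^2    [power of a power]
= m^7n^(-3)    [quotient of powers; product of powers]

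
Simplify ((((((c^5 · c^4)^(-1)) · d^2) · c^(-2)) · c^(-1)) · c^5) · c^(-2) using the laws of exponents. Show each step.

((((((c^5 · c^4)^(-1)) · d^2) · c^(-2)) · c^(-1)) · c^5) · c^(-2)
= (((((((c^5)^(-1)) · ((c^4)^(-1))) · d^2) · c^(-2)) · c^(-1)) · c^5) · c^(-2)    [power of a product]
= (((((c^(-5) · ((c^4)^(-1))) · d^2) · c^(-2)) · c^(-1)) · c^5) · c^(-2)    [power of a power]
= (((((c^(-5) · c^(-4)) · d^2) · c^(-2)) · c^(-1)) · c^5) · c^(-2)    [power of a power]
= ((((c^(-9) · d^2) · c^(-2)) · c^(-1)) · c^5) · c^(-2)    [product of powers]
= c^(-9)d^2    [product of powers]

c^(-9)d^2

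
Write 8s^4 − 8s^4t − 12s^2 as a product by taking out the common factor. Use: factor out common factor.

8s^4 − 8s^4t − 12s^2
= 4(2s^4 − 2s^4t − 3s^2)    [factor out 4]
= 4s^2(2s^2 − 2s^2t − 3)    [factor out s^2]

4s^2(2s^2 − 2s^2t − 3)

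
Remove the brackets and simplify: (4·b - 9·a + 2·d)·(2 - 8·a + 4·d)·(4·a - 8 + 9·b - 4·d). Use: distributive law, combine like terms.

(4·b - 9·a + 2·d)·(2 - 8·a + 4·d)·(4·a - 8 + 9·b - 4·d)
= (8·b - 32·a·b + 16·b·d - 18·a + 72·a^2 - 36·a·d + 4·d - 16·a·d + 8·d^2)·(4·a - 8 + 9·b - 4·d)    [distributive law]
= (8·b - 32·a·b + 16·b·d - 18·a + 72·a^2 - 52·a·d + 4·d + 8·d^2)·(4·a - 8 + 9·b - 4·d)    [combine like terms]
= 32·a·b - 64·b + 72·b^2 - 32·b·d - 128·a^2·b + 256·a·b - 288·a·b^2 + 128·a·b·d + 64·a·b·d - 128·b·d + 144·b^2·d - 64·b·d^2 - 72·a^2 + 144·a - 162·a·b + 72·a·d + 288·a^3 - 576·a^2 + 648·a^2·b - 288·a^2·d - 208·a^2·d + 416·a·d - 468·a·b·d + 208·a·d^2 + 16·a·d - 32·d + 36·b·d - 16·d^2 + 32·a·d^2 - 64·d^2 + 72·b·d^2 - 32·d^3    [distributive law]
= 126·a·b - 64·b + 72·b^2 - 124·b·d + 520·a^2·b - 288·a·b^2 - 276·a·b·d + 144·b^2·d + 8·b·d^2 - 648·a^2 + 144·a + 504·a·d + 288·a^3 - 496·a^2·d + 240·a·d^2 - 32·d - 80·d^2 - 32·d^3    [combine like terms]

126·a·b - 64·b + 72·b^2 - 124·b·d + 520·a^2·b - 288·a·b^2 - 276·a·b·d + 144·b^2·d + 8·b·d^2 - 648·a^2 + 144·a + 504·a·d + 288·a^3 - 496·a^2·d + 240·a·d^2 - 32·d - 80·d^2 - 32·d^3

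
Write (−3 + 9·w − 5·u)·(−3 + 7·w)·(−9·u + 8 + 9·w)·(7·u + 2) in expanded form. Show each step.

(−3 + 9·w − 5·u)·(−3 + 7·w)·(−9·u + 8 + 9·w)·(7·u + 2)
= (9 − 21·w − 27·w + 63·w^2 + 15·u − 35·u·w)·(−9·u + 8 + 9·w)·(7·u + 2)    [distributive law]
= (9 − 48·w + 63·w^2 + 15·u − 35·u·w)·(−9·u + 8 + 9·w)·(7·u + 2)    [combine like terms]
= (−81·u + 72 + 81·w + 432·u·w − 384·w − 432·w^2 − 567·u·w^2 + 504·w^2 + 567·w^3 − 135·u^2 + 120·u + 135·u·w + 315·u^2·w − 280·u·w − 315·u·w^2)·(7·u + 2)    [distributive law]
= (39·u + 72 − 303·w + 287·u·w + 72·w^2 − 882·u·w^2 + 567·w^3 − 135·u^2 + 315·u^2·w)·(7·u + 2)    [combine like terms]
= 273·u^2 + 78·u + 504·u + 144 − 2121·u·w − 606·w + 2009·u^2·w + 574·u·w + 504·u·w^2 + 144·w^2 − 6174·u^2·w^2 − 1764·u·w^2 + 3969·u·w^3 + 1134·w^3 − 945·u^3 − 270·u^2 + 2205·u^3·w + 630·u^2·w    [distributive law]
= 3·u^2 + 582·u + 144 − 1547·u·w − 606·w + 2639·u^2·w − 1260·u·w^2 + 144·w^2 − 6174·u^2·w^2 + 3969·u·w^3 + 1134·w^3 − 945·u^3 + 2205·u^3·w    [combine like terms]

3·u^2 + 582·u + 144 − 1547·u·w − 606·w + 2639·u^2·w − 1260·u·w^2 + 144·w^2 − 6174·u^2·w^2 + 3969·u·w^3 + 1134·w^3 − 945·u^3 + 2205·u^3·w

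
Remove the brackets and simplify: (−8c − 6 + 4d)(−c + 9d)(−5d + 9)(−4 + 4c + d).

(−8c − 6 + 4d)(−c + 9d)(−5d + 9)(−4 + 4c + d)
= (8c² − 72cd + 6c − 54d − 4cd + 36d²)(−5d + 9)(−4 + 4c + d)    [distributive law]
= (8c² − 76cd + 6c − 54d + 36d²)(−5d + 9)(−4 + 4c + d)    [combine like terms]
= (−40c²d + 72c² + 380cd² − 684cd − 30cd + 54c + 270d² − 486d − 180d³ + 324d²)(−4 + 4c + d)    [distributive law]
= (−40c²d + 72c² + 380cd² − 714cd + 54c + 594d² − 486d − 180d³)(−4 + 4c + d)    [combine like terms]
= 160c²d − 160c³d − 40c²d² − 288c² + 288c³ + 72c²d − 1520cd² + 1520c²d² + 380cd³ + 2856cd − 2856c²d − 714cd² − 216c + 216c² + 54cd − 2376d² + 2376cd² + 594d³ + 1944d − 1944cd − 486d² + 720d³ − 720cd³ − 180d⁴    [distributive law]
= −2624c²d − 160c³d + 1480c²d² − 72c² + 288c³ + 142cd² − 340cd³ + 966cd − 216c − 2862d² + 1314d³ + 1944d − 180d⁴    [combine like terms]

−2624c²d − 160c³d + 1480c²d² − 72c² + 288c³ + 142cd² − 340cd³ + 966cd − 216c − 2862d² + 1314d³ + 1944d − 180d⁴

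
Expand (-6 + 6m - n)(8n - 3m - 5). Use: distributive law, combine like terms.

(-6 + 6m - n)(8n - 3m - 5)
= -48n + 18m + 30 + 48mn - 18m^2 - 30m - 8n^2 + 3mn + 5n    [distributive law]
= -43n - 12m + 30 + 51mn - 18m^2 - 8n^2    [combine like terms]

-43n - 12m + 30 + 51mn - 18m^2 - 8n^2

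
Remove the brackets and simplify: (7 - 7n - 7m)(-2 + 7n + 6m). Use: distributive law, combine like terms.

-14 + 63n + 56m - 49n^2 - 91mn - 42m^2

(7 - 7n - 7m)(-2 + 7n + 6m)
= -14 + 49n + 42m + 14n - 49n^2 - 42mn + 14m - 49mn - 42m^2    [distributive law]
= -14 + 63n + 56m - 49n^2 - 91mn - 42m^2    [combine like terms]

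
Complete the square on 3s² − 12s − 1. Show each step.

3(s − 2)² − 13

3s² − 12s − 1
= 3(s² − 4s) − 1    [factor out 3 from the s-terms]
= 3(s² − 4s + 4 − 4) − 1    [add and subtract 4 inside the bracket]
= 3(s − 2)² − 12 − 1    [perfect-square identity]
= 3(s − 2)² − 13    [combine constants]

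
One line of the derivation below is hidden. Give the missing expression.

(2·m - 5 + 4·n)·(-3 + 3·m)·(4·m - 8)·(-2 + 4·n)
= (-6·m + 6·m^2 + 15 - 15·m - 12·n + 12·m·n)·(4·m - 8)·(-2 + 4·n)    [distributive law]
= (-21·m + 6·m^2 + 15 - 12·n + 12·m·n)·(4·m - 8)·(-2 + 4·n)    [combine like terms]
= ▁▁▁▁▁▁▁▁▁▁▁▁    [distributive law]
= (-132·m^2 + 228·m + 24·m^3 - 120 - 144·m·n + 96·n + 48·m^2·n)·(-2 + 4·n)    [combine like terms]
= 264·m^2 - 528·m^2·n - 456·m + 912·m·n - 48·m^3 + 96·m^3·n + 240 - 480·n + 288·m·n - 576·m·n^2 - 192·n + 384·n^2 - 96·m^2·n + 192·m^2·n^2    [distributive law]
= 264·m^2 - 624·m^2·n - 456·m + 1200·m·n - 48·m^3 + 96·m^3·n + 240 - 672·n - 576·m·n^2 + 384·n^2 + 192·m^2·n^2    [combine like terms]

After distributive law, the bracketed line is:

(-84·m^2 + 168·m + 24·m^3 - 48·m^2 + 60·m - 120 - 48·m·n + 96·n + 48·m^2·n - 96·m·n)·(-2 + 4·n)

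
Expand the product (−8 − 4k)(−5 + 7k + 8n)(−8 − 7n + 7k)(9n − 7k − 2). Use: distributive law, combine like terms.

−3344n + 1104k + 640 + 1192n^2 + 3368kn − 3920k^2 − 3044kn^2 − 616k^2n + 588k^3 + 4032n^3 − 1820k^2n^2 − 1568k^3n + 1372k^4 + 2016kn^3

(−8 − 4k)(−5 + 7k + 8n)(−8 − 7n + 7k)(9n − 7k − 2)
= (40 − 56k − 64n + 20k − 28k^2 − 32kn)(−8 − 7n + 7k)(9n − 7k − 2)    [distributive law]
= (40 − 36k − 64n − 28k^2 − 32kn)(−8 − 7n + 7k)(9n − 7k − 2)    [combine like terms]
= (−320 − 280n + 280k + 288k + 252kn − 252k^2 + 512n + 448n^2 − 448kn + 224k^2 + 196k^2n − 196k^3 + 256kn + 224kn^2 − 224k^2n)(9n − 7k − 2)    [distributive law]
= (−320 + 232n + 568k + 60kn − 28k^2 + 448n^2 − 28k^2n − 196k^3 + 224kn^2)(9n − 7k − 2)    [combine like terms]
= −2880n + 2240k + 640 + 2088n^2 − 1624kn − 464n + 5112kn − 3976k^2 − 1136k + 540kn^2 − 420k^2n − 120kn − 252k^2n + 196k^3 + 56k^2 + 4032n^3 − 3136kn^2 − 896n^2 − 252k^2n^2 + 196k^3n + 56k^2n − 1764k^3n + 1372k^4 + 392k^3 + 2016kn^3 − 1568k^2n^2 − 448kn^2    [distributive law]
= −3344n + 1104k + 640 + 1192n^2 + 3368kn − 3920k^2 − 3044kn^2 − 616k^2n + 588k^3 + 4032n^3 − 1820k^2n^2 − 1568k^3n + 1372k^4 + 2016kn^3    [combine like terms]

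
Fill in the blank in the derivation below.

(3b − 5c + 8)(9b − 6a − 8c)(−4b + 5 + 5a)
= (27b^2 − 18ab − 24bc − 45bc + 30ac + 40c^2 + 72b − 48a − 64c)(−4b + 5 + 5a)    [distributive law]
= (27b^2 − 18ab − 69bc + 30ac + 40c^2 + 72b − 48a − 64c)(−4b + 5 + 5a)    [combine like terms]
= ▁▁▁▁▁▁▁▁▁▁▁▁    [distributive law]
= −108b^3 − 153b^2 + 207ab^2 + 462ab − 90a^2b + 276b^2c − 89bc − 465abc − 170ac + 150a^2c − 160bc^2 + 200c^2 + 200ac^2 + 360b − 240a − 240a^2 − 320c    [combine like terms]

Applying distributive law to the line above:

−108b^3 + 135b^2 + 135ab^2 + 72ab^2 − 90ab − 90a^2b + 276b^2c − 345bc − 345abc − 120abc + 150ac + 150a^2c − 160bc^2 + 200c^2 + 200ac^2 − 288b^2 + 360b + 360ab + 192ab − 240a − 240a^2 + 256bc − 320c − 320ac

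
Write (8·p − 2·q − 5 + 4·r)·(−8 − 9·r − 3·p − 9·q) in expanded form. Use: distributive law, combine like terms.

(8·p − 2·q − 5 + 4·r)·(−8 − 9·r − 3·p − 9·q)
= −64·p − 72·p·r − 24·p^2 − 72·p·q + 16·q + 18·q·r + 6·p·q + 18·q^2 + 40 + 45·r + 15·p + 45·q − 32·r − 36·r^2 − 12·p·r − 36·q·r    [distributive law]
= −49·p − 84·p·r − 24·p^2 − 66·p·q + 61·q − 18·q·r + 18·q^2 + 40 + 13·r − 36·r^2    [combine like terms]

−49·p − 84·p·r − 24·p^2 − 66·p·q + 61·q − 18·q·r + 18·q^2 + 40 + 13·r − 36·r^2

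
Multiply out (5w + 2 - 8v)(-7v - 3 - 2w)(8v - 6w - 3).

(5w + 2 - 8v)(-7v - 3 - 2w)(8v - 6w - 3)
= (-35vw - 15w - 10w² - 14v - 6 - 4w + 56v² + 24v + 16vw)(8v - 6w - 3)    [distributive law]
= (-19vw - 19w - 10w² + 10v - 6 + 56v²)(8v - 6w - 3)    [combine like terms]
= -152v²w + 114vw² + 57vw - 152vw + 114w² + 57w - 80vw² + 60w³ + 30w² + 80v² - 60vw - 30v - 48v + 36w + 18 + 448v³ - 336v²w - 168v²    [distributive law]
= -488v²w + 34vw² - 155vw + 144w² + 93w + 60w³ - 88v² - 78v + 18 + 448v³    [combine like terms]

-488v²w + 34vw² - 155vw + 144w² + 93w + 60w³ - 88v² - 78v + 18 + 448v³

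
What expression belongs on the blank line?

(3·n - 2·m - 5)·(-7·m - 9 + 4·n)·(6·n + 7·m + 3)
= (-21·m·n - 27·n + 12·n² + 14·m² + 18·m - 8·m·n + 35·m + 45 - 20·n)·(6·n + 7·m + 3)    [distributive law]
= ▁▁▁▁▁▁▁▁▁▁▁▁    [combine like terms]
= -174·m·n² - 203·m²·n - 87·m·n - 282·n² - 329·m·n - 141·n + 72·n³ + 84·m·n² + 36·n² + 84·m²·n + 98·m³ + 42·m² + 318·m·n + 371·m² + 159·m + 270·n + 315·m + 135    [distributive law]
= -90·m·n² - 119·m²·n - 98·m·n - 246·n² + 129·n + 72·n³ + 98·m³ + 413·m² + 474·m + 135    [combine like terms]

After combine like terms, the bracketed line is:

(-29·m·n - 47·n + 12·n² + 14·m² + 53·m + 45)·(6·n + 7·m + 3)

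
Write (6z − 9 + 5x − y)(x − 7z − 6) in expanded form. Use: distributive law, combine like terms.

−29xz − 42z^2 + 27z − 39x + 54 + 5x^2 − xy + 7yz + 6y

(6z − 9 + 5x − y)(x − 7z − 6)
= 6xz − 42z^2 − 36z − 9x + 63z + 54 + 5x^2 − 35xz − 30x − xy + 7yz + 6y    [distributive law]
= −29xz − 42z^2 + 27z − 39x + 54 + 5x^2 − xy + 7yz + 6y    [combine like terms]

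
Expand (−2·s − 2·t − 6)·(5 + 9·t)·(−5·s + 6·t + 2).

50·s^2 + 224·s·t + 130·s + 90·s^2·t − 18·s·t^2 − 420·t^2 − 308·t − 108·t^3 − 60

(−2·s − 2·t − 6)·(5 + 9·t)·(−5·s + 6·t + 2)
= (−10·s − 18·s·t − 10·t − 18·t^2 − 30 − 54·t)·(−5·s + 6·t + 2)    [distributive law]
= (−10·s − 18·s·t − 64·t − 18·t^2 − 30)·(−5·s + 6·t + 2)    [combine like terms]
= 50·s^2 − 60·s·t − 20·s + 90·s^2·t − 108·s·t^2 − 36·s·t + 320·s·t − 384·t^2 − 128·t + 90·s·t^2 − 108·t^3 − 36·t^2 + 150·s − 180·t − 60    [distributive law]
= 50·s^2 + 224·s·t + 130·s + 90·s^2·t − 18·s·t^2 − 420·t^2 − 308·t − 108·t^3 − 60    [combine like terms]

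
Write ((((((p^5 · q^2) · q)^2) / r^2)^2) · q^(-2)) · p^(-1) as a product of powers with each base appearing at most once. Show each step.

((((((p^5 · q^2) · q)^2) / r^2)^2) · q^(-2)) · p^(-1)
= ((((((p^5 · q^2) · q)^2)^2) / ((r^2)^2)) · q^(-2)) · p^(-1)    [power of a quotient]
= (((((p^5 · q^2) · q)^4) / ((r^2)^2)) · q^(-2)) · p^(-1)    [power of a power]
= (((((p^5 · q^2)^4) · (q^4)) / ((r^2)^2)) · q^(-2)) · p^(-1)    [power of a product]
= ((((((p^5)^4) · ((q^2)^4)) · (q^4)) / ((r^2)^2)) · q^(-2)) · p^(-1)    [power of a product]
= ((((p^20 · ((q^2)^4)) · (q^4)) / ((r^2)^2)) · q^(-2)) · p^(-1)    [power of a power]
= ((((p^20 · q^8) · (q^4)) / ((r^2)^2)) · q^(-2)) · p^(-1)    [power of a power]
= ((((p^20 · q^8) · q^4) / r^4) · q^(-2)) · p^(-1)    [power of a power]
= p^19·q^10·r^(-4)    [quotient of powers; product of powers]

p^19·q^10·r^(-4)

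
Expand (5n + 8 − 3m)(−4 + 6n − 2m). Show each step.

(5n + 8 − 3m)(−4 + 6n − 2m)
= −20n + 30n² − 10mn − 32 + 48n − 16m + 12m − 18mn + 6m²    [distributive law]
= 28n + 30n² − 28mn − 32 − 4m + 6m²    [combine like terms]

28n + 30n² − 28mn − 32 − 4m + 6m²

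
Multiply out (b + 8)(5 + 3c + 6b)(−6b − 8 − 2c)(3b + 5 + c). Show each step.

(b + 8)(5 + 3c + 6b)(−6b − 8 − 2c)(3b + 5 + c)
= (5b + 3bc + 6b² + 40 + 24c + 48b)(−6b − 8 − 2c)(3b + 5 + c)    [distributive law]
= (53b + 3bc + 6b² + 40 + 24c)(−6b − 8 − 2c)(3b + 5 + c)    [combine like terms]
= (−318b² − 424b − 106bc − 18b²c − 24bc − 6bc² − 36b³ − 48b² − 12b²c − 240b − 320 − 80c − 144bc − 192c − 48c²)(3b + 5 + c)    [distributive law]
= (−366b² − 664b − 274bc − 30b²c − 6bc² − 36b³ − 320 − 272c − 48c²)(3b + 5 + c)    [combine like terms]
= −1098b³ − 1830b² − 366b²c − 1992b² − 3320b − 664bc − 822b²c − 1370bc − 274bc² − 90b³c − 150b²c − 30b²c² − 18b²c² − 30bc² − 6bc³ − 108b⁴ − 180b³ − 36b³c − 960b − 1600 − 320c − 816bc − 1360c − 272c² − 144bc² − 240c² − 48c³    [distributive law]
= −1278b³ − 3822b² − 1338b²c − 4280b − 2850bc − 448bc² − 126b³c − 48b²c² − 6bc³ − 108b⁴ − 1600 − 1680c − 512c² − 48c³    [combine like terms]

−1278b³ − 3822b² − 1338b²c − 4280b − 2850bc − 448bc² − 126b³c − 48b²c² − 6bc³ − 108b⁴ − 1600 − 1680c − 512c² − 48c³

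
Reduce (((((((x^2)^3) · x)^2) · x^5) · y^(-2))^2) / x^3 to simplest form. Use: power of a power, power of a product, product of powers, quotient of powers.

x^35·y^(-4)

(((((((x^2)^3) · x)^2) · x^5) · y^(-2))^2) / x^3
= (((((((x^2)^3) · x)^2) · x^5)^2) · ((y^(-2))^2)) / x^3    [power of a product]
= (((((((x^2)^3) · x)^2)^2) · ((x^5)^2)) · ((y^(-2))^2)) / x^3    [power of a product]
= ((((((x^2)^3) · x)^4) · ((x^5)^2)) · ((y^(-2))^2)) / x^3    [power of a power]
= ((((((x^2)^3)^4) · (x^4)) · ((x^5)^2)) · ((y^(-2))^2)) / x^3    [power of a product]
= (((((x^2)^12) · (x^4)) · ((x^5)^2)) · ((y^(-2))^2)) / x^3    [power of a power]
= (((x^24 · (x^4)) · ((x^5)^2)) · ((y^(-2))^2)) / x^3    [power of a power]
= ((x^28 · ((x^5)^2)) · ((y^(-2))^2)) / x^3    [product of powers]
= ((x^28 · x^10) · ((y^(-2))^2)) / x^3    [power of a power]
= (x^38 · ((y^(-2))^2)) / x^3    [product of powers]
= (x^38 · y^(-4)) / x^3    [power of a power]
= x^35·y^(-4)    [quotient of powers]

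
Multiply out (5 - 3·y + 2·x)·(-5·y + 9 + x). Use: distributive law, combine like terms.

(5 - 3·y + 2·x)·(-5·y + 9 + x)
= -25·y + 45 + 5·x + 15·y^2 - 27·y - 3·x·y - 10·x·y + 18·x + 2·x^2    [distributive law]
= -52·y + 45 + 23·x + 15·y^2 - 13·x·y + 2·x^2    [combine like terms]

-52·y + 45 + 23·x + 15·y^2 - 13·x·y + 2·x^2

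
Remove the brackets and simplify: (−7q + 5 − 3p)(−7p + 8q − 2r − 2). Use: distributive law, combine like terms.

(−7q + 5 − 3p)(−7p + 8q − 2r − 2)
= 49pq − 56q² + 14qr + 14q − 35p + 40q − 10r − 10 + 21p² − 24pq + 6pr + 6p    [distributive law]
= 25pq − 56q² + 14qr + 54q − 29p − 10r − 10 + 21p² + 6pr    [combine like terms]

25pq − 56q² + 14qr + 54q − 29p − 10r − 10 + 21p² + 6pr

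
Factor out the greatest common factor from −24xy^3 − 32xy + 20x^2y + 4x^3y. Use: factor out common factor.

4xy(−6y^2 − 8 + 5x + x^2)

−24xy^3 − 32xy + 20x^2y + 4x^3y
= 4(−6xy^3 − 8xy + 5x^2y + x^3y)    [factor out 4]
= 4xy(−6y^2 − 8 + 5x + x^2)    [factor out xy]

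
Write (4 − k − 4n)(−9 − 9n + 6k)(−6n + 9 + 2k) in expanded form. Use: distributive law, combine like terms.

216n − 324 + 225k − 333kn + 12k² + 162kn² + 6k²n − 12k³ − 216n³ + 324n²

(4 − k − 4n)(−9 − 9n + 6k)(−6n + 9 + 2k)
= (−36 − 36n + 24k + 9k + 9kn − 6k² + 36n + 36n² − 24kn)(−6n + 9 + 2k)    [distributive law]
= (−36 + 33k − 15kn − 6k² + 36n²)(−6n + 9 + 2k)    [combine like terms]
= 216n − 324 − 72k − 198kn + 297k + 66k² + 90kn² − 135kn − 30k²n + 36k²n − 54k² − 12k³ − 216n³ + 324n² + 72kn²    [distributive law]
= 216n − 324 + 225k − 333kn + 12k² + 162kn² + 6k²n − 12k³ − 216n³ + 324n²    [combine like terms]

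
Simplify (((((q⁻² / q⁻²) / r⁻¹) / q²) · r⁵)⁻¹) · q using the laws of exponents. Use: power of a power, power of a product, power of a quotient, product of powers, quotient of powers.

(((((q⁻² / q⁻²) / r⁻¹) / q²) · r⁵)⁻¹) · q
= (((((q⁻² / q⁻²) / r⁻¹) / q²)⁻¹) · ((r⁵)⁻¹)) · q    [power of a product]
= (((((q⁻² / q⁻²) / r⁻¹)⁻¹) / ((q²)⁻¹)) · ((r⁵)⁻¹)) · q    [power of a quotient]
= (((((q⁻² / q⁻²)⁻¹) / ((r⁻¹)⁻¹)) / ((q²)⁻¹)) · ((r⁵)⁻¹)) · q    [power of a quotient]
= ((((((q⁻²)⁻¹) / ((q⁻²)⁻¹)) / ((r⁻¹)⁻¹)) / ((q²)⁻¹)) · ((r⁵)⁻¹)) · q    [power of a quotient]
= ((((q² / ((q⁻²)⁻¹)) / ((r⁻¹)⁻¹)) / ((q²)⁻¹)) · ((r⁵)⁻¹)) · q    [power of a power]
= ((((q² / q²) / ((r⁻¹)⁻¹)) / ((q²)⁻¹)) · ((r⁵)⁻¹)) · q    [power of a power]
= (((q⁰ / ((r⁻¹)⁻¹)) / ((q²)⁻¹)) · ((r⁵)⁻¹)) · q    [quotient of powers]
= (((q⁰ / r) / ((q²)⁻¹)) · ((r⁵)⁻¹)) · q    [power of a power]
= (((q⁰ / r) / q⁻²) · ((r⁵)⁻¹)) · q    [power of a power]
= (((q⁰ / r) / q⁻²) · r⁻⁵) · q    [power of a power]
= q³r⁻⁶    [quotient of powers; product of powers]

q³r⁻⁶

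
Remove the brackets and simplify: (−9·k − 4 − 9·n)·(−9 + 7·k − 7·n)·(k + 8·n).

53·k^2 + 533·k·n − 63·k^3 − 504·k^2·n + 36·k + 288·n + 872·n^2 + 63·k·n^2 + 504·n^3

(−9·k − 4 − 9·n)·(−9 + 7·k − 7·n)·(k + 8·n)
= (81·k − 63·k^2 + 63·k·n + 36 − 28·k + 28·n + 81·n − 63·k·n + 63·n^2)·(k + 8·n)    [distributive law]
= (53·k − 63·k^2 + 36 + 109·n + 63·n^2)·(k + 8·n)    [combine like terms]
= 53·k^2 + 424·k·n − 63·k^3 − 504·k^2·n + 36·k + 288·n + 109·k·n + 872·n^2 + 63·k·n^2 + 504·n^3    [distributive law]
= 53·k^2 + 533·k·n − 63·k^3 − 504·k^2·n + 36·k + 288·n + 872·n^2 + 63·k·n^2 + 504·n^3    [combine like terms]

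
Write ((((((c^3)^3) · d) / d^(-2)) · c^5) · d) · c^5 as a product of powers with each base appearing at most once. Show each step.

c^19·d^4

((((((c^3)^3) · d) / d^(-2)) · c^5) · d) · c^5
= ((((c^9 · d) / d^(-2)) · c^5) · d) · c^5    [power of a power]
= c^19·d^4    [quotient of powers; product of powers]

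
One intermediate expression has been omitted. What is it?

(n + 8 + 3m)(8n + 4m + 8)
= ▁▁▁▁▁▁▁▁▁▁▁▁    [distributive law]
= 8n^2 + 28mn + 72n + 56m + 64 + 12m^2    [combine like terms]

By distributive law:

8n^2 + 4mn + 8n + 64n + 32m + 64 + 24mn + 12m^2 + 24m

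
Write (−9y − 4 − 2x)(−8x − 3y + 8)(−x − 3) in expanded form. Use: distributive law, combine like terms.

(−9y − 4 − 2x)(−8x − 3y + 8)(−x − 3)
= (72xy + 27y^2 − 72y + 32x + 12y − 32 + 16x^2 + 6xy − 16x)(−x − 3)    [distributive law]
= (78xy + 27y^2 − 60y + 16x − 32 + 16x^2)(−x − 3)    [combine like terms]
= −78x^2y − 234xy − 27xy^2 − 81y^2 + 60xy + 180y − 16x^2 − 48x + 32x + 96 − 16x^3 − 48x^2    [distributive law]
= −78x^2y − 174xy − 27xy^2 − 81y^2 + 180y − 64x^2 − 16x + 96 − 16x^3    [combine like terms]

−78x^2y − 174xy − 27xy^2 − 81y^2 + 180y − 64x^2 − 16x + 96 − 16x^3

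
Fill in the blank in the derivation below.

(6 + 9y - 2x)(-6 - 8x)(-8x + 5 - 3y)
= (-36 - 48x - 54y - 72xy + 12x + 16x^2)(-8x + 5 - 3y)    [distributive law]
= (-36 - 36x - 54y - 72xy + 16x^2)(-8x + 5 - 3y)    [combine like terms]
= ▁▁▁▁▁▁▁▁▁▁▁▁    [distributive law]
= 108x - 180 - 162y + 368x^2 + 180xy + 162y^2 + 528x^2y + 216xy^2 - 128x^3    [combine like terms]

After distributive law, the bracketed line is:

288x - 180 + 108y + 288x^2 - 180x + 108xy + 432xy - 270y + 162y^2 + 576x^2y - 360xy + 216xy^2 - 128x^3 + 80x^2 - 48x^2y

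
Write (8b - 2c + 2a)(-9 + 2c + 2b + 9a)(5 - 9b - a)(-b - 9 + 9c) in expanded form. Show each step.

-6192b^2 + 3240b - 2412bc + 568b^3 + 7626b^2c + 5686ab^2 - 5436ab + 4588abc - 1222bc^2 - 1188b^3c - 1008b^2c^2 - 6414ab^2c + 1022abc^2 + 144b^4 + 700ab^3 + 238a^2b^2 + 2034a^2b - 2156a^2bc - 810c + 990c^2 - 18ac - 828ac^2 - 180c^3 + 324bc^3 + 36ac^3 + 846a^2c + 126a^2c^2 + 810a - 972a^2 + 18a^3b + 162a^3 - 162a^3c

(8b - 2c + 2a)(-9 + 2c + 2b + 9a)(5 - 9b - a)(-b - 9 + 9c)
= (-72b + 16bc + 16b^2 + 72ab + 18c - 4c^2 - 4bc - 18ac - 18a + 4ac + 4ab + 18a^2)(5 - 9b - a)(-b - 9 + 9c)    [distributive law]
= (-72b + 12bc + 16b^2 + 76ab + 18c - 4c^2 - 14ac - 18a + 18a^2)(5 - 9b - a)(-b - 9 + 9c)    [combine like terms]
= (-360b + 648b^2 + 72ab + 60bc - 108b^2c - 12abc + 80b^2 - 144b^3 - 16ab^2 + 380ab - 684ab^2 - 76a^2b + 90c - 162bc - 18ac - 20c^2 + 36bc^2 + 4ac^2 - 70ac + 126abc + 14a^2c - 90a + 162ab + 18a^2 + 90a^2 - 162a^2b - 18a^3)(-b - 9 + 9c)    [distributive law]
= (-360b + 728b^2 + 614ab - 102bc - 108b^2c + 114abc - 144b^3 - 700ab^2 - 238a^2b + 90c - 88ac - 20c^2 + 36bc^2 + 4ac^2 + 14a^2c - 90a + 108a^2 - 18a^3)(-b - 9 + 9c)    [combine like terms]
= 360b^2 + 3240b - 3240bc - 728b^3 - 6552b^2 + 6552b^2c - 614ab^2 - 5526ab + 5526abc + 102b^2c + 918bc - 918bc^2 + 108b^3c + 972b^2c - 972b^2c^2 - 114ab^2c - 1026abc + 1026abc^2 + 144b^4 + 1296b^3 - 1296b^3c + 700ab^3 + 6300ab^2 - 6300ab^2c + 238a^2b^2 + 2142a^2b - 2142a^2bc - 90bc - 810c + 810c^2 + 88abc + 792ac - 792ac^2 + 20bc^2 + 180c^2 - 180c^3 - 36b^2c^2 - 324bc^2 + 324bc^3 - 4abc^2 - 36ac^2 + 36ac^3 - 14a^2bc - 126a^2c + 126a^2c^2 + 90ab + 810a - 810ac - 108a^2b - 972a^2 + 972a^2c + 18a^3b + 162a^3 - 162a^3c    [distributive law]
= -6192b^2 + 3240b - 2412bc + 568b^3 + 7626b^2c + 5686ab^2 - 5436ab + 4588abc - 1222bc^2 - 1188b^3c - 1008b^2c^2 - 6414ab^2c + 1022abc^2 + 144b^4 + 700ab^3 + 238a^2b^2 + 2034a^2b - 2156a^2bc - 810c + 990c^2 - 18ac - 828ac^2 - 180c^3 + 324bc^3 + 36ac^3 + 846a^2c + 126a^2c^2 + 810a - 972a^2 + 18a^3b + 162a^3 - 162a^3c    [combine like terms]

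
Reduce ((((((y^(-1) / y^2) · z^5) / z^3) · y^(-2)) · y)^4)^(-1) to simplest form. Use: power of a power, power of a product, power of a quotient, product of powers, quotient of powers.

((((((y^(-1) / y^2) · z^5) / z^3) · y^(-2)) · y)^4)^(-1)
= (((((y^(-1) / y^2) · z^5) / z^3) · y^(-2)) · y)^(-4)    [power of a power]
= (((((y^(-1) / y^2) · z^5) / z^3) · y^(-2))^(-4)) · (y^(-4))    [power of a product]
= (((((y^(-1) / y^2) · z^5) / z^3)^(-4)) · ((y^(-2))^(-4))) · (y^(-4))    [power of a product]
= (((((y^(-1) / y^2) · z^5)^(-4)) / ((z^3)^(-4))) · ((y^(-2))^(-4))) · (y^(-4))    [power of a quotient]
= (((((y^(-1) / y^2)^(-4)) · ((z^5)^(-4))) / ((z^3)^(-4))) · ((y^(-2))^(-4))) · (y^(-4))    [power of a product]
= ((((((y^(-1))^(-4)) / ((y^2)^(-4))) · ((z^5)^(-4))) / ((z^3)^(-4))) · ((y^(-2))^(-4))) · (y^(-4))    [power of a quotient]
= ((((y^4 / ((y^2)^(-4))) · ((z^5)^(-4))) / ((z^3)^(-4))) · ((y^(-2))^(-4))) · (y^(-4))    [power of a power]
= ((((y^4 / y^(-8)) · ((z^5)^(-4))) / ((z^3)^(-4))) · ((y^(-2))^(-4))) · (y^(-4))    [power of a power]
= (((y^12 · ((z^5)^(-4))) / ((z^3)^(-4))) · ((y^(-2))^(-4))) · (y^(-4))    [quotient of powers]
= (((y^12 · z^(-20)) / ((z^3)^(-4))) · ((y^(-2))^(-4))) · (y^(-4))    [power of a power]
= (((y^12 · z^(-20)) / z^(-12)) · ((y^(-2))^(-4))) · (y^(-4))    [power of a power]
= (((y^12 · z^(-20)) / z^(-12)) · y^8) · (y^(-4))    [power of a power]
= y^16z^(-8)    [quotient of powers; product of powers]

y^16z^(-8)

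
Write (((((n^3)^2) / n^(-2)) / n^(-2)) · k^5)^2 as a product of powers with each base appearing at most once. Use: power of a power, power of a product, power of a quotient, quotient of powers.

k^10n^20

(((((n^3)^2) / n^(-2)) / n^(-2)) · k^5)^2
= (((((n^3)^2) / n^(-2)) / n^(-2))^2) · ((k^5)^2)    [power of a product]
= (((((n^3)^2) / n^(-2))^2) / ((n^(-2))^2)) · ((k^5)^2)    [power of a quotient]
= (((((n^3)^2)^2) / ((n^(-2))^2)) / ((n^(-2))^2)) · ((k^5)^2)    [power of a quotient]
= ((((n^3)^4) / ((n^(-2))^2)) / ((n^(-2))^2)) · ((k^5)^2)    [power of a power]
= ((n^12 / ((n^(-2))^2)) / ((n^(-2))^2)) · ((k^5)^2)    [power of a power]
= ((n^12 / n^(-4)) / ((n^(-2))^2)) · ((k^5)^2)    [power of a power]
= (n^16 / ((n^(-2))^2)) · ((k^5)^2)    [quotient of powers]
= (n^16 / n^(-4)) · ((k^5)^2)    [power of a power]
= n^20 · ((k^5)^2)    [quotient of powers]
= n^20 · k^10    [power of a power]
= k^10n^20    [rearrange]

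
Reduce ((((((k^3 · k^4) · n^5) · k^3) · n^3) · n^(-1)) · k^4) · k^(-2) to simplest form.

k^12n^7

((((((k^3 · k^4) · n^5) · k^3) · n^3) · n^(-1)) · k^4) · k^(-2)
= (((((k^7 · n^5) · k^3) · n^3) · n^(-1)) · k^4) · k^(-2)    [product of powers]
= k^12n^7    [product of powers]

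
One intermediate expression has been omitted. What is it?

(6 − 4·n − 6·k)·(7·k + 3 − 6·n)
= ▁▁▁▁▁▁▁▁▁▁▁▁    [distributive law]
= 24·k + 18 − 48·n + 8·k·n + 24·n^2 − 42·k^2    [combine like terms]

After distributive law, the bracketed line is:

42·k + 18 − 36·n − 28·k·n − 12·n + 24·n^2 − 42·k^2 − 18·k + 36·k·n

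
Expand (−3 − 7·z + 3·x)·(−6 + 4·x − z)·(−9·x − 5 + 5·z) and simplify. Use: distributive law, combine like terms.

−12·x − 90 − 135·z + 210·x² − 400·x·z + 190·z² + 339·x²·z − 218·x·z² + 35·z³ − 108·x³

(−3 − 7·z + 3·x)·(−6 + 4·x − z)·(−9·x − 5 + 5·z)
= (18 − 12·x + 3·z + 42·z − 28·x·z + 7·z² − 18·x + 12·x² − 3·x·z)·(−9·x − 5 + 5·z)    [distributive law]
= (18 − 30·x + 45·z − 31·x·z + 7·z² + 12·x²)·(−9·x − 5 + 5·z)    [combine like terms]
= −162·x − 90 + 90·z + 270·x² + 150·x − 150·x·z − 405·x·z − 225·z + 225·z² + 279·x²·z + 155·x·z − 155·x·z² − 63·x·z² − 35·z² + 35·z³ − 108·x³ − 60·x² + 60·x²·z    [distributive law]
= −12·x − 90 − 135·z + 210·x² − 400·x·z + 190·z² + 339·x²·z − 218·x·z² + 35·z³ − 108·x³    [combine like terms]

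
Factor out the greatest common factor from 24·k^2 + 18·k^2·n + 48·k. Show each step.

6·k(4·k + 3·k·n + 8)

24·k^2 + 18·k^2·n + 48·k
= 6(4·k^2 + 3·k^2·n + 8·k)    [factor out 6]
= 6·k(4·k + 3·k·n + 8)    [factor out k]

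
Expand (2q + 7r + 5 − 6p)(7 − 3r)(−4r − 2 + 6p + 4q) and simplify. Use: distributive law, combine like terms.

92qr + 112q − 84pq + 56q² − 60qr² + 36pqr − 24q²r − 94r² − 208r + 336pr + 84r³ − 198pr² − 70 + 294p − 252p² + 108p²r

(2q + 7r + 5 − 6p)(7 − 3r)(−4r − 2 + 6p + 4q)
= (14q − 6qr + 49r − 21r² + 35 − 15r − 42p + 18pr)(−4r − 2 + 6p + 4q)    [distributive law]
= (14q − 6qr + 34r − 21r² + 35 − 42p + 18pr)(−4r − 2 + 6p + 4q)    [combine like terms]
= −56qr − 28q + 84pq + 56q² + 24qr² + 12qr − 36pqr − 24q²r − 136r² − 68r + 204pr + 136qr + 84r³ + 42r² − 126pr² − 84qr² − 140r − 70 + 210p + 140q + 168pr + 84p − 252p² − 168pq − 72pr² − 36pr + 108p²r + 72pqr    [distributive law]
= 92qr + 112q − 84pq + 56q² − 60qr² + 36pqr − 24q²r − 94r² − 208r + 336pr + 84r³ − 198pr² − 70 + 294p − 252p² + 108p²r    [combine like terms]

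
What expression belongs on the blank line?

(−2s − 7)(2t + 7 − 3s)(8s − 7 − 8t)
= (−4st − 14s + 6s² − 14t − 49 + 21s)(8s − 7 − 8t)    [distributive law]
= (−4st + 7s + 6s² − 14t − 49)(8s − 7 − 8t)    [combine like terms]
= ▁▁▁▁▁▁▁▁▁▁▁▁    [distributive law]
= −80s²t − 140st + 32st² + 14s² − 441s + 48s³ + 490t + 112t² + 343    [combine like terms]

Applying distributive law to the line above:

−32s²t + 28st + 32st² + 56s² − 49s − 56st + 48s³ − 42s² − 48s²t − 112st + 98t + 112t² − 392s + 343 + 392t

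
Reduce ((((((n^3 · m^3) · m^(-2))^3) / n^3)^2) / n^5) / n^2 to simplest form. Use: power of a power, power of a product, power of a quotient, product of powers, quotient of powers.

((((((n^3 · m^3) · m^(-2))^3) / n^3)^2) / n^5) / n^2
= ((((((n^3 · m^3) · m^(-2))^3)^2) / ((n^3)^2)) / n^5) / n^2    [power of a quotient]
= (((((n^3 · m^3) · m^(-2))^6) / ((n^3)^2)) / n^5) / n^2    [power of a power]
= (((((n^3 · m^3)^6) · ((m^(-2))^6)) / ((n^3)^2)) / n^5) / n^2    [power of a product]
= ((((((n^3)^6) · ((m^3)^6)) · ((m^(-2))^6)) / ((n^3)^2)) / n^5) / n^2    [power of a product]
= ((((n^18 · ((m^3)^6)) · ((m^(-2))^6)) / ((n^3)^2)) / n^5) / n^2    [power of a power]
= ((((n^18 · m^18) · ((m^(-2))^6)) / ((n^3)^2)) / n^5) / n^2    [power of a power]
= ((((n^18 · m^18) · m^(-12)) / ((n^3)^2)) / n^5) / n^2    [power of a power]
= ((((n^18 · m^18) · m^(-12)) / n^6) / n^5) / n^2    [power of a power]
= m^6n^5    [quotient of powers; product of powers]

m^6n^5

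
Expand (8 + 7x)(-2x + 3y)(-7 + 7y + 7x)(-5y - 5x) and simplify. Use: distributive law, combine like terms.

(8 + 7x)(-2x + 3y)(-7 + 7y + 7x)(-5y - 5x)
= (-16x + 24y - 14x² + 21xy)(-7 + 7y + 7x)(-5y - 5x)    [distributive law]
= (112x - 112xy - 112x² - 168y + 168y² + 168xy + 98x² - 98x²y - 98x³ - 147xy + 147xy² + 147x²y)(-5y - 5x)    [distributive law]
= (112x - 91xy - 14x² - 168y + 168y² + 49x²y - 98x³ + 147xy²)(-5y - 5x)    [combine like terms]
= -560xy - 560x² + 455xy² + 455x²y + 70x²y + 70x³ + 840y² + 840xy - 840y³ - 840xy² - 245x²y² - 245x³y + 490x³y + 490x⁴ - 735xy³ - 735x²y²    [distributive law]
= 280xy - 560x² - 385xy² + 525x²y + 70x³ + 840y² - 840y³ - 980x²y² + 245x³y + 490x⁴ - 735xy³    [combine like terms]

280xy - 560x² - 385xy² + 525x²y + 70x³ + 840y² - 840y³ - 980x²y² + 245x³y + 490x⁴ - 735xy³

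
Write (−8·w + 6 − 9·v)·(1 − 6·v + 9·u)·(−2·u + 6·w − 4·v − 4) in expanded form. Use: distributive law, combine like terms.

628·u·w − 48·w^2 − 430·v·w + 68·w − 294·u·v·w + 288·v·w^2 + 132·v^2·w + 144·u^2·w − 432·u·w^2 − 228·u + 156·v − 24 + 198·u·v − 36·v^2 − 108·u^2 + 216·u·v^2 − 216·v^3 + 162·u^2·v

(−8·w + 6 − 9·v)·(1 − 6·v + 9·u)·(−2·u + 6·w − 4·v − 4)
= (−8·w + 48·v·w − 72·u·w + 6 − 36·v + 54·u − 9·v + 54·v^2 − 81·u·v)·(−2·u + 6·w − 4·v − 4)    [distributive law]
= (−8·w + 48·v·w − 72·u·w + 6 − 45·v + 54·u + 54·v^2 − 81·u·v)·(−2·u + 6·w − 4·v − 4)    [combine like terms]
= 16·u·w − 48·w^2 + 32·v·w + 32·w − 96·u·v·w + 288·v·w^2 − 192·v^2·w − 192·v·w + 144·u^2·w − 432·u·w^2 + 288·u·v·w + 288·u·w − 12·u + 36·w − 24·v − 24 + 90·u·v − 270·v·w + 180·v^2 + 180·v − 108·u^2 + 324·u·w − 216·u·v − 216·u − 108·u·v^2 + 324·v^2·w − 216·v^3 − 216·v^2 + 162·u^2·v − 486·u·v·w + 324·u·v^2 + 324·u·v    [distributive law]
= 628·u·w − 48·w^2 − 430·v·w + 68·w − 294·u·v·w + 288·v·w^2 + 132·v^2·w + 144·u^2·w − 432·u·w^2 − 228·u + 156·v − 24 + 198·u·v − 36·v^2 − 108·u^2 + 216·u·v^2 − 216·v^3 + 162·u^2·v    [combine like terms]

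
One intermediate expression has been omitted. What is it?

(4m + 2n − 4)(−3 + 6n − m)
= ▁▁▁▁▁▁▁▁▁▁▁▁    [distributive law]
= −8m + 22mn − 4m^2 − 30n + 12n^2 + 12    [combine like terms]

After distributive law, the bracketed line is:

−12m + 24mn − 4m^2 − 6n + 12n^2 − 2mn + 12 − 24n + 4m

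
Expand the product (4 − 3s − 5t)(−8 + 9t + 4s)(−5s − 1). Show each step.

120s + 32 − 333st − 76t − 188s^2 + 235s^2t + 60s^3 + 225st^2 + 45t^2

(4 − 3s − 5t)(−8 + 9t + 4s)(−5s − 1)
= (−32 + 36t + 16s + 24s − 27st − 12s^2 + 40t − 45t^2 − 20st)(−5s − 1)    [distributive law]
= (−32 + 76t + 40s − 47st − 12s^2 − 45t^2)(−5s − 1)    [combine like terms]
= 160s + 32 − 380st − 76t − 200s^2 − 40s + 235s^2t + 47st + 60s^3 + 12s^2 + 225st^2 + 45t^2    [distributive law]
= 120s + 32 − 333st − 76t − 188s^2 + 235s^2t + 60s^3 + 225st^2 + 45t^2    [combine like terms]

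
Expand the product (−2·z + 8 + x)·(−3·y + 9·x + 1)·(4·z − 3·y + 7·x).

(−2·z + 8 + x)·(−3·y + 9·x + 1)·(4·z − 3·y + 7·x)
= (6·y·z − 18·x·z − 2·z − 24·y + 72·x + 8 − 3·x·y + 9·x^2 + x)·(4·z − 3·y + 7·x)    [distributive law]
= (6·y·z − 18·x·z − 2·z − 24·y + 73·x + 8 − 3·x·y + 9·x^2)·(4·z − 3·y + 7·x)    [combine like terms]
= 24·y·z^2 − 18·y^2·z + 42·x·y·z − 72·x·z^2 + 54·x·y·z − 126·x^2·z − 8·z^2 + 6·y·z − 14·x·z − 96·y·z + 72·y^2 − 168·x·y + 292·x·z − 219·x·y + 511·x^2 + 32·z − 24·y + 56·x − 12·x·y·z + 9·x·y^2 − 21·x^2·y + 36·x^2·z − 27·x^2·y + 63·x^3    [distributive law]
= 24·y·z^2 − 18·y^2·z + 84·x·y·z − 72·x·z^2 − 90·x^2·z − 8·z^2 − 90·y·z + 278·x·z + 72·y^2 − 387·x·y + 511·x^2 + 32·z − 24·y + 56·x + 9·x·y^2 − 48·x^2·y + 63·x^3    [combine like terms]

24·y·z^2 − 18·y^2·z + 84·x·y·z − 72·x·z^2 − 90·x^2·z − 8·z^2 − 90·y·z + 278·x·z + 72·y^2 − 387·x·y + 511·x^2 + 32·z − 24·y + 56·x + 9·x·y^2 − 48·x^2·y + 63·x^3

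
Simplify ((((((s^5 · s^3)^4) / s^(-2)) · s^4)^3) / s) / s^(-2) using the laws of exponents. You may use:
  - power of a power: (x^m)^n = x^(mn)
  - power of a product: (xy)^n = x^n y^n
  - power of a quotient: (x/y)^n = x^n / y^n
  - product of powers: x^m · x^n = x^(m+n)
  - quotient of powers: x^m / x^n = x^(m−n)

((((((s^5 · s^3)^4) / s^(-2)) · s^4)^3) / s) / s^(-2)
= ((((((s^5 · s^3)^4) / s^(-2))^3) · ((s^4)^3)) / s) / s^(-2)    [power of a product]
= ((((((s^5 · s^3)^4)^3) / ((s^(-2))^3)) · ((s^4)^3)) / s) / s^(-2)    [power of a quotient]
= (((((s^5 · s^3)^12) / ((s^(-2))^3)) · ((s^4)^3)) / s) / s^(-2)    [power of a power]
= ((((((s^5)^12) · ((s^3)^12)) / ((s^(-2))^3)) · ((s^4)^3)) / s) / s^(-2)    [power of a product]
= ((((s^60 · ((s^3)^12)) / ((s^(-2))^3)) · ((s^4)^3)) / s) / s^(-2)    [power of a power]
= ((((s^60 · s^36) / ((s^(-2))^3)) · ((s^4)^3)) / s) / s^(-2)    [power of a power]
= (((s^96 / ((s^(-2))^3)) · ((s^4)^3)) / s) / s^(-2)    [product of powers]
= (((s^96 / s^(-6)) · ((s^4)^3)) / s) / s^(-2)    [power of a power]
= ((s^102 · ((s^4)^3)) / s) / s^(-2)    [quotient of powers]
= ((s^102 · s^12) / s) / s^(-2)    [power of a power]
= (s^114 / s) / s^(-2)    [product of powers]
= s^113 / s^(-2)    [quotient of powers]
= s^115    [quotient of powers]

s^115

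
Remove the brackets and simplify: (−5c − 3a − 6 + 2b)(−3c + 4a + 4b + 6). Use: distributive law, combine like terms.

15c^2 − 11ac − 26bc − 12c − 12a^2 − 4ab − 42a − 12b − 36 + 8b^2

(−5c − 3a − 6 + 2b)(−3c + 4a + 4b + 6)
= 15c^2 − 20ac − 20bc − 30c + 9ac − 12a^2 − 12ab − 18a + 18c − 24a − 24b − 36 − 6bc + 8ab + 8b^2 + 12b    [distributive law]
= 15c^2 − 11ac − 26bc − 12c − 12a^2 − 4ab − 42a − 12b − 36 + 8b^2    [combine like terms]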